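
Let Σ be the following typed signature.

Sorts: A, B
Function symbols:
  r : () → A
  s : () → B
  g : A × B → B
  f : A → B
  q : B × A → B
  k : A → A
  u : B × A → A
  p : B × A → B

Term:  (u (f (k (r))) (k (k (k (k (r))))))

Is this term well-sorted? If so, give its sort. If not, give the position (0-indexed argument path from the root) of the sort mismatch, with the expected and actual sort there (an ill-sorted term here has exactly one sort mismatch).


well-sorted; sort = A

      (r) : A
    (k (r)) : A
  (f (k (r))) : B
          (r) : A
        (k (r)) : A
      (k (k (r))) : A
    (k (k (k (r)))) : A
  (k (k (k (k (r))))) : A
(u (f (k (r))) (k (k (k (k (r)))))) : A


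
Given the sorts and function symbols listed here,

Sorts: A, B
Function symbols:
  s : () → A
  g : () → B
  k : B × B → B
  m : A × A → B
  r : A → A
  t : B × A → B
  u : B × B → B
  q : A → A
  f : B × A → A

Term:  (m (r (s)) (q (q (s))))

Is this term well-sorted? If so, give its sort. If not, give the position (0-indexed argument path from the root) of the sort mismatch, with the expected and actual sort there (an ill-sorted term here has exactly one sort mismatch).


    (s) : A
  (r (s)) : A
      (s) : A
    (q (s)) : A
  (q (q (s))) : A
(m (r (s)) (q (q (s)))) : B

well-sorted; sort = B


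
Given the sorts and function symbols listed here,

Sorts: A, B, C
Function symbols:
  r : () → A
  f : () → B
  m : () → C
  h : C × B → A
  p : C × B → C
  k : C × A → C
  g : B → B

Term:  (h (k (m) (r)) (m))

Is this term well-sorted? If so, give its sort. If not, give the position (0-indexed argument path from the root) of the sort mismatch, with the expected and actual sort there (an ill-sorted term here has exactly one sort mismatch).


ill-sorted at position [1]: expected B, got C

    (m) : C
    (r) : A
  (k (m) (r)) : C
  (m) : C
(h (k (m) (r)) (m)) : ✗ arg 1 at [1] has sort C, expected B


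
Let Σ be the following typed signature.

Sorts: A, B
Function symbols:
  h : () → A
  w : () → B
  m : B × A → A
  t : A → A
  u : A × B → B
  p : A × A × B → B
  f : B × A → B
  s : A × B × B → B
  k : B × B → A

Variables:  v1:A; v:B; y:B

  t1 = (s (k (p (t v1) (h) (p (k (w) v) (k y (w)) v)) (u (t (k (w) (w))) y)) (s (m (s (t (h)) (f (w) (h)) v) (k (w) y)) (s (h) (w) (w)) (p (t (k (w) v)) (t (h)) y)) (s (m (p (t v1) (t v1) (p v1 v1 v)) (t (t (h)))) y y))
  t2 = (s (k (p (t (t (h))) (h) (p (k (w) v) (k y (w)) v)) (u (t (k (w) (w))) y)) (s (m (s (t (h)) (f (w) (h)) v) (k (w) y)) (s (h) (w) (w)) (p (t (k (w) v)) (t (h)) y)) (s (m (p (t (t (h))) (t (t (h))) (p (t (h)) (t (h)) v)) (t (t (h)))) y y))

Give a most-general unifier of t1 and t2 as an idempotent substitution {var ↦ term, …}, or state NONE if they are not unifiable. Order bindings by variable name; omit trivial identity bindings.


{v1 ↦ (t (h))}


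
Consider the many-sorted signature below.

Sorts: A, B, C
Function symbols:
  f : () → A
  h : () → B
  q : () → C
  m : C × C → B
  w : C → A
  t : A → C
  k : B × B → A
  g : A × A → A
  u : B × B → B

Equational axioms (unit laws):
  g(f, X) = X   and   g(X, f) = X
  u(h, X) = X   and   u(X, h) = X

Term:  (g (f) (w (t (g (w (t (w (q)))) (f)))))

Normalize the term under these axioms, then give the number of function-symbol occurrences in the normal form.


size = 6

1. (g (f) (w (t (g (w (t (w (q)))) (f)))))  →  (w (t (g (w (t (w (q)))) (f))))
2. (w (t (g (w (t (w (q)))) (f))))  →  (w (t (w (t (w (q))))))
normal form: (w (t (w (t (w (q))))))


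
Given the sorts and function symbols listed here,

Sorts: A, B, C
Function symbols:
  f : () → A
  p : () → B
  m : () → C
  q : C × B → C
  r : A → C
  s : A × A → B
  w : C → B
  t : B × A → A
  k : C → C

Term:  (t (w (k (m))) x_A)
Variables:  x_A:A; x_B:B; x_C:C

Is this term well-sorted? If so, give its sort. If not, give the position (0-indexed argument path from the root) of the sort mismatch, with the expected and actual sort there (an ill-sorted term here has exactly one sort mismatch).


well-sorted; sort = A

      (m) : C
    (k (m)) : C
  (w (k (m))) : B
  x_A : A
(t (w (k (m))) x_A) : A


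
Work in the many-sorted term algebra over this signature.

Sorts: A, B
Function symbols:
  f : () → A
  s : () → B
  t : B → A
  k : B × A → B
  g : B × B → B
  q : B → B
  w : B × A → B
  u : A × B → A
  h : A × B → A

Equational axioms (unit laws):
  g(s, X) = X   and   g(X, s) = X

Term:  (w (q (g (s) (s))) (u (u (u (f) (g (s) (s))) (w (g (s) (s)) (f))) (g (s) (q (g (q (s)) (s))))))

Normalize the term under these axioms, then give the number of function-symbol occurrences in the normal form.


size = 14

1. (w (q (g (s) (s))) (u (u (u (f) (g (s) (s))) (w (g (s) (s)) (f))) (g (s) (q (g (q (s)) (s))))))  →  (w (q (s)) (u (u (u (f) (g (s) (s))) (w (g (s) (s)) (f))) (g (s) (q (g (q (s)) (s))))))
2. (w (q (s)) (u (u (u (f) (g (s) (s))) (w (g (s) (s)) (f))) (g (s) (q (g (q (s)) (s))))))  →  (w (q (s)) (u (u (u (f) (s)) (w (g (s) (s)) (f))) (g (s) (q (g (q (s)) (s))))))
3. (w (q (s)) (u (u (u (f) (s)) (w (g (s) (s)) (f))) (g (s) (q (g (q (s)) (s))))))  →  (w (q (s)) (u (u (u (f) (s)) (w (s) (f))) (g (s) (q (g (q (s)) (s))))))
4. (w (q (s)) (u (u (u (f) (s)) (w (s) (f))) (g (s) (q (g (q (s)) (s))))))  →  (w (q (s)) (u (u (u (f) (s)) (w (s) (f))) (q (g (q (s)) (s)))))
5. (w (q (s)) (u (u (u (f) (s)) (w (s) (f))) (q (g (q (s)) (s)))))  →  (w (q (s)) (u (u (u (f) (s)) (w (s) (f))) (q (q (s)))))
normal form: (w (q (s)) (u (u (u (f) (s)) (w (s) (f))) (q (q (s)))))


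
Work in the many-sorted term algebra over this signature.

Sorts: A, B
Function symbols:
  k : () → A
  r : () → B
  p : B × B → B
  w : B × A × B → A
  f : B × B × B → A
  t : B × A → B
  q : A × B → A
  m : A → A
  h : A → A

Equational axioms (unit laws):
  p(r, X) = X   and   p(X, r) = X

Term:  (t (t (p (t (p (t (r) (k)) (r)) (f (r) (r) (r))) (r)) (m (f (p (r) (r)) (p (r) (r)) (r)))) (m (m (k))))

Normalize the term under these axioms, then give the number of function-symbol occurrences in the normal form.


size = 18

1. (t (t (p (t (p (t (r) (k)) (r)) (f (r) (r) (r))) (r)) (m (f (p (r) (r)) (p (r) (r)) (r)))) (m (m (k))))  →  (t (t (t (p (t (r) (k)) (r)) (f (r) (r) (r))) (m (f (p (r) (r)) (p (r) (r)) (r)))) (m (m (k))))
2. (t (t (t (p (t (r) (k)) (r)) (f (r) (r) (r))) (m (f (p (r) (r)) (p (r) (r)) (r)))) (m (m (k))))  →  (t (t (t (t (r) (k)) (f (r) (r) (r))) (m (f (p (r) (r)) (p (r) (r)) (r)))) (m (m (k))))
3. (t (t (t (t (r) (k)) (f (r) (r) (r))) (m (f (p (r) (r)) (p (r) (r)) (r)))) (m (m (k))))  →  (t (t (t (t (r) (k)) (f (r) (r) (r))) (m (f (r) (p (r) (r)) (r)))) (m (m (k))))
4. (t (t (t (t (r) (k)) (f (r) (r) (r))) (m (f (r) (p (r) (r)) (r)))) (m (m (k))))  →  (t (t (t (t (r) (k)) (f (r) (r) (r))) (m (f (r) (r) (r)))) (m (m (k))))
normal form: (t (t (t (t (r) (k)) (f (r) (r) (r))) (m (f (r) (r) (r)))) (m (m (k))))


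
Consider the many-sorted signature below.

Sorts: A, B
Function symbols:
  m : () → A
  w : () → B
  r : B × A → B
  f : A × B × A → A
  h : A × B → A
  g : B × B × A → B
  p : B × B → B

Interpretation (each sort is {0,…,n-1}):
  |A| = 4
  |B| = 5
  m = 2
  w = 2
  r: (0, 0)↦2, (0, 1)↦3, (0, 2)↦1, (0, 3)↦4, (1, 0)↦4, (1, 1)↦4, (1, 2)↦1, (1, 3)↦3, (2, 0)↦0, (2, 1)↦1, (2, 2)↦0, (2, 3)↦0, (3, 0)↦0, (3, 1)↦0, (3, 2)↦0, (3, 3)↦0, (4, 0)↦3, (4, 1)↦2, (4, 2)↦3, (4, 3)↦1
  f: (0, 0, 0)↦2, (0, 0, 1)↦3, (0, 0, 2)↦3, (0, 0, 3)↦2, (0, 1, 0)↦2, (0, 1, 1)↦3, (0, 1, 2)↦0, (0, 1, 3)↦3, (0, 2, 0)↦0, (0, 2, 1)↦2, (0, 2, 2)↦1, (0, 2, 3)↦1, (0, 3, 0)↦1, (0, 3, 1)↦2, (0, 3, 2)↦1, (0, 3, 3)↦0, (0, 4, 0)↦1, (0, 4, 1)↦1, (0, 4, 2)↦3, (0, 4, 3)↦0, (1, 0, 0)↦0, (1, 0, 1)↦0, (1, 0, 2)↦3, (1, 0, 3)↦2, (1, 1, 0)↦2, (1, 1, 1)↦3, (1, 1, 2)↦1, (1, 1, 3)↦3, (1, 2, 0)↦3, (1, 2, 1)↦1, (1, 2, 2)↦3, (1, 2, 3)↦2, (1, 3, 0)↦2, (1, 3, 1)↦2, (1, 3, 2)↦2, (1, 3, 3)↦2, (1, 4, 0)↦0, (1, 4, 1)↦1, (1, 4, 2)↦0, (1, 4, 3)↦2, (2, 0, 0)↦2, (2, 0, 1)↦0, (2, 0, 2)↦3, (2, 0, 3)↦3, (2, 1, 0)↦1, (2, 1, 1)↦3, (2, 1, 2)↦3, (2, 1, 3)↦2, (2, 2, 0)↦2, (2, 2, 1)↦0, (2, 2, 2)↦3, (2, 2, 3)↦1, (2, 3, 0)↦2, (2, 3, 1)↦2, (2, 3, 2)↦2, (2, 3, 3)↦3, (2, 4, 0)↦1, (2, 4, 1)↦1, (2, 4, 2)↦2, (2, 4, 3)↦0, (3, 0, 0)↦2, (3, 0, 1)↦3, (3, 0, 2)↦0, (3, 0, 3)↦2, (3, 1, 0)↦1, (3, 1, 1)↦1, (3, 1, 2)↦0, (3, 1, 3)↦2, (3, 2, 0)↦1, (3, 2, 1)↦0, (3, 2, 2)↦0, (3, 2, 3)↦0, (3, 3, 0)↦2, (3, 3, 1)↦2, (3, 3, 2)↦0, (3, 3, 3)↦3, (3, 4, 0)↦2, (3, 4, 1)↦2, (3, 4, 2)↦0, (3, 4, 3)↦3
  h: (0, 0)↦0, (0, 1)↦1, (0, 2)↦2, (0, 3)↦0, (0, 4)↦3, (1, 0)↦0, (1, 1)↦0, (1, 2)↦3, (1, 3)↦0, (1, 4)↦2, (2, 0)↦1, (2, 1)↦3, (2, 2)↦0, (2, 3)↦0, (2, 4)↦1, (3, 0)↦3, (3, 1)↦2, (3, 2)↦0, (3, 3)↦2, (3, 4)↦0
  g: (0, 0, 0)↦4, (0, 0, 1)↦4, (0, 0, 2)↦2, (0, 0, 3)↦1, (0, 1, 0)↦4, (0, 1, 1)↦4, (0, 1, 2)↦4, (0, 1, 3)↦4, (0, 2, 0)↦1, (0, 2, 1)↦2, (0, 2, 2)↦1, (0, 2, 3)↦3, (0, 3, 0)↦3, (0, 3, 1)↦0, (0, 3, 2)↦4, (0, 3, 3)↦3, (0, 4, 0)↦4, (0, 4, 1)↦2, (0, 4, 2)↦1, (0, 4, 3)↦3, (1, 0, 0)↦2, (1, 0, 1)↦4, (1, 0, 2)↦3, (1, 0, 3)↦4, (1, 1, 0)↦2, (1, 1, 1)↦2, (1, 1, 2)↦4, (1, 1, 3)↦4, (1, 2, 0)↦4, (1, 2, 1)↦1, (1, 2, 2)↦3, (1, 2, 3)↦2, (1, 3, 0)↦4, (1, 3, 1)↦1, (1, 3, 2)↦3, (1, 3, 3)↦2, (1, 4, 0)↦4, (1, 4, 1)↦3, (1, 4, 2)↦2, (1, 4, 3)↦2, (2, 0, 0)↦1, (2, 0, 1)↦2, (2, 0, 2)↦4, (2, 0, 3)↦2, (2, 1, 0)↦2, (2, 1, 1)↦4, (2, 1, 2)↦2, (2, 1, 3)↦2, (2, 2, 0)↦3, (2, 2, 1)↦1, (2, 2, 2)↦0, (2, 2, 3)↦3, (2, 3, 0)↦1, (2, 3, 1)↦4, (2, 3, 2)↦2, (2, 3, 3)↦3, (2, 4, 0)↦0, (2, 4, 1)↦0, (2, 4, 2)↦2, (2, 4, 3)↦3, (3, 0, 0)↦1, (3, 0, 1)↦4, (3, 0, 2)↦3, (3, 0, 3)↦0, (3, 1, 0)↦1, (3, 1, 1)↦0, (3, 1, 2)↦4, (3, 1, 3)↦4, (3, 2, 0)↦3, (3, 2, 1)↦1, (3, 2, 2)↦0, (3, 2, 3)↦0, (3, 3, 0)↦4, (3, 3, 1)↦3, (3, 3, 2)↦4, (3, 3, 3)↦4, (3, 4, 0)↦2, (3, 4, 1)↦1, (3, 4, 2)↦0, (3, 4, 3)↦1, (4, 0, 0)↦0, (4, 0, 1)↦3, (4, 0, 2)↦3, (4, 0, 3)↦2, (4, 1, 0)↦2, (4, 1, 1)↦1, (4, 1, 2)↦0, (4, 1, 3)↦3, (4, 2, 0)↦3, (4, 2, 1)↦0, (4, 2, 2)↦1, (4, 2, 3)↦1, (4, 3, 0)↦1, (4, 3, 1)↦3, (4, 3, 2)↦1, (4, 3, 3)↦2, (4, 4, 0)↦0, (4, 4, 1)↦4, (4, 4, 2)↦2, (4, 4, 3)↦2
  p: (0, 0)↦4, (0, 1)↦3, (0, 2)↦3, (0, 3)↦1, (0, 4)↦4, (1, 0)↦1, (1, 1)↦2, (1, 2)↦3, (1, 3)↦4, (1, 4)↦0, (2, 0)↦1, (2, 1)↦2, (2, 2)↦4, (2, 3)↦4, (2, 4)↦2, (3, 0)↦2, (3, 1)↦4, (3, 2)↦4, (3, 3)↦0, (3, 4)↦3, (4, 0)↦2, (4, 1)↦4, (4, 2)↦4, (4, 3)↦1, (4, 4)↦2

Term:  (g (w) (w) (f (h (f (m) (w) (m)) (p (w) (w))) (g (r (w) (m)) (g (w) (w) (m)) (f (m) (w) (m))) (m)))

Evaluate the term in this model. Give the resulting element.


value = 3

  w = 2
  w = 2
  m = 2
  w = 2
  m = 2
  (f (m) (w) (m)) = f(2, 2, 2) = 3
  w = 2
  w = 2
  (p (w) (w)) = p(2, 2) = 4
  (h (f (m) (w) (m)) (p (w) (w))) = h(3, 4) = 0
  w = 2
  m = 2
  (r (w) (m)) = r(2, 2) = 0
  w = 2
  w = 2
  m = 2
  (g (w) (w) (m)) = g(2, 2, 2) = 0
  m = 2
  w = 2
  m = 2
  (f (m) (w) (m)) = f(2, 2, 2) = 3
  (g (r (w) (m)) (g (w) (w) (m)) (f (m) (w) (m))) = g(0, 0, 3) = 1
  m = 2
  (f (h (f (m) (w) (m)) (p (w) (w))) (g (r (w) (m)) (g (w) (w) (m)) (f (m) (w) (m))) (m)) = f(0, 1, 2) = 0
  (g (w) (w) (f (h (f (m) (w) (m)) (p (w) (w))) (g (r (w) (m)) (g (w) (w) (m)) (f (m) (w) (m))) (m))) = g(2, 2, 0) = 3


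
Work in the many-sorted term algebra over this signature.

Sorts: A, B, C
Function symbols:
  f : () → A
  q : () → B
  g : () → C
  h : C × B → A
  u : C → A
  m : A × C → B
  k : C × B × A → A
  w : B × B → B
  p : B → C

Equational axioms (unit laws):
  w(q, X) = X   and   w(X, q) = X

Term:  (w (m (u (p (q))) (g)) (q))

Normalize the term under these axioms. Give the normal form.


normal form = (m (u (p (q))) (g))

1. (w (m (u (p (q))) (g)) (q))  →  (m (u (p (q))) (g))


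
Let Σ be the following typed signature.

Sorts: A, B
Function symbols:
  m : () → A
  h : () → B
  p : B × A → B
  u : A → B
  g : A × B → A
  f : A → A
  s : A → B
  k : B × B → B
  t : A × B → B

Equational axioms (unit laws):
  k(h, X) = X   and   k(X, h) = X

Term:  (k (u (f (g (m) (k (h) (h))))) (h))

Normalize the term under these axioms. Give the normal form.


1. (k (u (f (g (m) (k (h) (h))))) (h))  →  (u (f (g (m) (k (h) (h)))))
2. (u (f (g (m) (k (h) (h)))))  →  (u (f (g (m) (h))))

normal form = (u (f (g (m) (h))))


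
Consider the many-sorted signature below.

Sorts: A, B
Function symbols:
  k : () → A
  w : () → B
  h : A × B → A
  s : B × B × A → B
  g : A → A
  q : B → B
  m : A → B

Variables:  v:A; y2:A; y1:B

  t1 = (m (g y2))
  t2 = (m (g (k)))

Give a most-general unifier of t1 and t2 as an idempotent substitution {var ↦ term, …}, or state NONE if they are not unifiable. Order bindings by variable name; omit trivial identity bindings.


{y2 ↦ (k)}


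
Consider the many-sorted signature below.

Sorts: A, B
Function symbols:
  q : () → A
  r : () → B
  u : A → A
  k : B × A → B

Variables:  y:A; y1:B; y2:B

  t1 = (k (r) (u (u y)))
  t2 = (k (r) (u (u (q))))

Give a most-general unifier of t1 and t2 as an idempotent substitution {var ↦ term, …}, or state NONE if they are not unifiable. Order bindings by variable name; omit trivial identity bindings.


{y ↦ (q)}


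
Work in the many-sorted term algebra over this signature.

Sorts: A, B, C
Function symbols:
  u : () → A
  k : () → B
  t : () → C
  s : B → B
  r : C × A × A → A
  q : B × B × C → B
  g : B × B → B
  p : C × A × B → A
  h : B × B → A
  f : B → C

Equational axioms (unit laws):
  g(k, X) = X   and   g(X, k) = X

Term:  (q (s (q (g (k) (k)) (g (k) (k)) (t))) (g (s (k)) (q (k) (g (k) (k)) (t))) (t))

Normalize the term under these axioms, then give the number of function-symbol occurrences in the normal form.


size = 14

1. (q (s (q (g (k) (k)) (g (k) (k)) (t))) (g (s (k)) (q (k) (g (k) (k)) (t))) (t))  →  (q (s (q (k) (g (k) (k)) (t))) (g (s (k)) (q (k) (g (k) (k)) (t))) (t))
2. (q (s (q (k) (g (k) (k)) (t))) (g (s (k)) (q (k) (g (k) (k)) (t))) (t))  →  (q (s (q (k) (k) (t))) (g (s (k)) (q (k) (g (k) (k)) (t))) (t))
3. (q (s (q (k) (k) (t))) (g (s (k)) (q (k) (g (k) (k)) (t))) (t))  →  (q (s (q (k) (k) (t))) (g (s (k)) (q (k) (k) (t))) (t))
normal form: (q (s (q (k) (k) (t))) (g (s (k)) (q (k) (k) (t))) (t))


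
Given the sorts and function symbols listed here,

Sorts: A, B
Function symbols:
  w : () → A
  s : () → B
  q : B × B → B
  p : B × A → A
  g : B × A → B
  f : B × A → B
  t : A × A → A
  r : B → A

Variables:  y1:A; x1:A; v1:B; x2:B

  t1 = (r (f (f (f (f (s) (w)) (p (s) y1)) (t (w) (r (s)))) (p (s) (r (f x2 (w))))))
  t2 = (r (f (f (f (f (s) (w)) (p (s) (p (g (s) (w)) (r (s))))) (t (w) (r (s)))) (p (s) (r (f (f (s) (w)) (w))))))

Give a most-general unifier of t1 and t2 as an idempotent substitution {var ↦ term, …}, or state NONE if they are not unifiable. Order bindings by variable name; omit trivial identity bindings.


{x2 ↦ (f (s) (w)), y1 ↦ (p (g (s) (w)) (r (s)))}


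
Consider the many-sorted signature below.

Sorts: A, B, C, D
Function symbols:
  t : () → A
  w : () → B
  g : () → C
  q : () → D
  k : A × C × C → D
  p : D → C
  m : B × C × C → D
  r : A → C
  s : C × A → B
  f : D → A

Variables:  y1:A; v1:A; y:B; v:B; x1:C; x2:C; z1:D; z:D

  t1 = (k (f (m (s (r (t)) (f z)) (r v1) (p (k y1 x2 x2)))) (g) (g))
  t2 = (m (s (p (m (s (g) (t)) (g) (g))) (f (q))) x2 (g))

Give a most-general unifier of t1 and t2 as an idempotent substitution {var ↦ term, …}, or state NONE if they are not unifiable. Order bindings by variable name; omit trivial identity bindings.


NONE (not unifiable)

head clash or occurs-check failure — not unifiable


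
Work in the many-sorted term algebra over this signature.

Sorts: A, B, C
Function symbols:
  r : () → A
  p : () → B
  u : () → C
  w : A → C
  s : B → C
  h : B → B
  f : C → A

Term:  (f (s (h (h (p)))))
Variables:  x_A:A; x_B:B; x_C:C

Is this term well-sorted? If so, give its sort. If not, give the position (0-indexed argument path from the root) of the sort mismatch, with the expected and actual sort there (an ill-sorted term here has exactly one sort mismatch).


well-sorted; sort = A

        (p) : B
      (h (p)) : B
    (h (h (p))) : B
  (s (h (h (p)))) : C
(f (s (h (h (p))))) : A


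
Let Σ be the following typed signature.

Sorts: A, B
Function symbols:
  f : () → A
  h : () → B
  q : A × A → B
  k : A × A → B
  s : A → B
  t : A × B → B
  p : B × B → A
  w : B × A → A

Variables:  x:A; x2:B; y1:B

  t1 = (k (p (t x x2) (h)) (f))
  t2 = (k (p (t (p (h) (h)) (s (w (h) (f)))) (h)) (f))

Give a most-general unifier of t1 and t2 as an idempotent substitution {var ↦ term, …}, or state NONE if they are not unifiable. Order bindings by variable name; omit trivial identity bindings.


{x ↦ (p (h) (h)), x2 ↦ (s (w (h) (f)))}


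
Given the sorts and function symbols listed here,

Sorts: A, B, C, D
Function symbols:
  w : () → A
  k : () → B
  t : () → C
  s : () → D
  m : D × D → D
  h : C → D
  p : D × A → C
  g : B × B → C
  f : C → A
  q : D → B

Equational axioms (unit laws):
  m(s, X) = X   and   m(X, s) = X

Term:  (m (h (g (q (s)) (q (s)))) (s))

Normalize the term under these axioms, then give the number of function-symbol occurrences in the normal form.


1. (m (h (g (q (s)) (q (s)))) (s))  →  (h (g (q (s)) (q (s))))
normal form: (h (g (q (s)) (q (s))))

size = 6


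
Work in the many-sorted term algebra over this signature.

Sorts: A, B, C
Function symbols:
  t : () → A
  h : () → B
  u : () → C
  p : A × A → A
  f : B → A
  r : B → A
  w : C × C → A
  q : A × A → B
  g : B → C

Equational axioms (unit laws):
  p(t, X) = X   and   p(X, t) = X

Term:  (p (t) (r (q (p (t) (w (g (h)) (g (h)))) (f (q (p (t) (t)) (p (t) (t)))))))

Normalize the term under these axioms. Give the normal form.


1. (p (t) (r (q (p (t) (w (g (h)) (g (h)))) (f (q (p (t) (t)) (p (t) (t)))))))  →  (r (q (p (t) (w (g (h)) (g (h)))) (f (q (p (t) (t)) (p (t) (t))))))
2. (r (q (p (t) (w (g (h)) (g (h)))) (f (q (p (t) (t)) (p (t) (t))))))  →  (r (q (w (g (h)) (g (h))) (f (q (p (t) (t)) (p (t) (t))))))
3. (r (q (w (g (h)) (g (h))) (f (q (p (t) (t)) (p (t) (t))))))  →  (r (q (w (g (h)) (g (h))) (f (q (t) (p (t) (t))))))
4. (r (q (w (g (h)) (g (h))) (f (q (t) (p (t) (t))))))  →  (r (q (w (g (h)) (g (h))) (f (q (t) (t)))))

normal form = (r (q (w (g (h)) (g (h))) (f (q (t) (t)))))


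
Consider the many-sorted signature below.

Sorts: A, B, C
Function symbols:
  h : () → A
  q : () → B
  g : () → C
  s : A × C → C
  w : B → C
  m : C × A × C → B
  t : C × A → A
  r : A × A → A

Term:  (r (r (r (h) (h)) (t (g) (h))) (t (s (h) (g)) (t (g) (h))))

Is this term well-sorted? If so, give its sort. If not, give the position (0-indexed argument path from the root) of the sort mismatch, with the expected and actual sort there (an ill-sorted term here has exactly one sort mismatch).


      (h) : A
      (h) : A
    (r (h) (h)) : A
      (g) : C
      (h) : A
    (t (g) (h)) : A
  (r (r (h) (h)) (t (g) (h))) : A
      (h) : A
      (g) : C
    (s (h) (g)) : C
      (g) : C
      (h) : A
    (t (g) (h)) : A
  (t (s (h) (g)) (t (g) (h))) : A
(r (r (r (h) (h)) (t (g) (h))) (t (s (h) (g)) (t (g) (h)))) : A

well-sorted; sort = A


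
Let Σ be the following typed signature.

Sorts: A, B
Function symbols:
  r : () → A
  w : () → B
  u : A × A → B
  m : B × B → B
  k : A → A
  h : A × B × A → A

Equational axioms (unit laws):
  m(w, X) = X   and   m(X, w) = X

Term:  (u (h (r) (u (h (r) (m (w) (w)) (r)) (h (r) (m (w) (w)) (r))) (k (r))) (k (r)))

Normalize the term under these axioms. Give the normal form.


normal form = (u (h (r) (u (h (r) (w) (r)) (h (r) (w) (r))) (k (r))) (k (r)))

1. (u (h (r) (u (h (r) (m (w) (w)) (r)) (h (r) (m (w) (w)) (r))) (k (r))) (k (r)))  →  (u (h (r) (u (h (r) (w) (r)) (h (r) (m (w) (w)) (r))) (k (r))) (k (r)))
2. (u (h (r) (u (h (r) (w) (r)) (h (r) (m (w) (w)) (r))) (k (r))) (k (r)))  →  (u (h (r) (u (h (r) (w) (r)) (h (r) (w) (r))) (k (r))) (k (r)))


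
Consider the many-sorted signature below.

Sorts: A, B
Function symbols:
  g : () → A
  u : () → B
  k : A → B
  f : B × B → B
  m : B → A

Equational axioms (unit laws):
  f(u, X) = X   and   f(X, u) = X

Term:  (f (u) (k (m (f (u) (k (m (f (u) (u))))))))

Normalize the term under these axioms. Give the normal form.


1. (f (u) (k (m (f (u) (k (m (f (u) (u))))))))  →  (k (m (f (u) (k (m (f (u) (u)))))))
2. (k (m (f (u) (k (m (f (u) (u)))))))  →  (k (m (k (m (f (u) (u))))))
3. (k (m (k (m (f (u) (u))))))  →  (k (m (k (m (u)))))

normal form = (k (m (k (m (u)))))


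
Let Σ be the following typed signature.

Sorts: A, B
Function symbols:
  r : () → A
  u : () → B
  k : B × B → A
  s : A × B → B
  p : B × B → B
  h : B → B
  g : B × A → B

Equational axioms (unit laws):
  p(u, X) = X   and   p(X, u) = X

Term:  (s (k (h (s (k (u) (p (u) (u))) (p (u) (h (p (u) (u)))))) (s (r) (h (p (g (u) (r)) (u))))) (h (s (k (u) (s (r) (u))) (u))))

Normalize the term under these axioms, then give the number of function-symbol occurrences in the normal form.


size = 23

1. (s (k (h (s (k (u) (p (u) (u))) (p (u) (h (p (u) (u)))))) (s (r) (h (p (g (u) (r)) (u))))) (h (s (k (u) (s (r) (u))) (u))))  →  (s (k (h (s (k (u) (u)) (p (u) (h (p (u) (u)))))) (s (r) (h (p (g (u) (r)) (u))))) (h (s (k (u) (s (r) (u))) (u))))
2. (s (k (h (s (k (u) (u)) (p (u) (h (p (u) (u)))))) (s (r) (h (p (g (u) (r)) (u))))) (h (s (k (u) (s (r) (u))) (u))))  →  (s (k (h (s (k (u) (u)) (h (p (u) (u))))) (s (r) (h (p (g (u) (r)) (u))))) (h (s (k (u) (s (r) (u))) (u))))
3. (s (k (h (s (k (u) (u)) (h (p (u) (u))))) (s (r) (h (p (g (u) (r)) (u))))) (h (s (k (u) (s (r) (u))) (u))))  →  (s (k (h (s (k (u) (u)) (h (u)))) (s (r) (h (p (g (u) (r)) (u))))) (h (s (k (u) (s (r) (u))) (u))))
4. (s (k (h (s (k (u) (u)) (h (u)))) (s (r) (h (p (g (u) (r)) (u))))) (h (s (k (u) (s (r) (u))) (u))))  →  (s (k (h (s (k (u) (u)) (h (u)))) (s (r) (h (g (u) (r))))) (h (s (k (u) (s (r) (u))) (u))))
normal form: (s (k (h (s (k (u) (u)) (h (u)))) (s (r) (h (g (u) (r))))) (h (s (k (u) (s (r) (u))) (u))))


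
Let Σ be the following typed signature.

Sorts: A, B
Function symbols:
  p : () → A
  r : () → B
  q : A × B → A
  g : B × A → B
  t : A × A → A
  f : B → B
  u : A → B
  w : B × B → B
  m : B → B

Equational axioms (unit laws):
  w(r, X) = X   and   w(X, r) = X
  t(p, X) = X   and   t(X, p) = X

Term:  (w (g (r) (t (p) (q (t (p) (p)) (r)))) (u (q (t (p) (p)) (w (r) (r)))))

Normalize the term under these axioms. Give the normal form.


1. (w (g (r) (t (p) (q (t (p) (p)) (r)))) (u (q (t (p) (p)) (w (r) (r)))))  →  (w (g (r) (q (t (p) (p)) (r))) (u (q (t (p) (p)) (w (r) (r)))))
2. (w (g (r) (q (t (p) (p)) (r))) (u (q (t (p) (p)) (w (r) (r)))))  →  (w (g (r) (q (p) (r))) (u (q (t (p) (p)) (w (r) (r)))))
3. (w (g (r) (q (p) (r))) (u (q (t (p) (p)) (w (r) (r)))))  →  (w (g (r) (q (p) (r))) (u (q (p) (w (r) (r)))))
4. (w (g (r) (q (p) (r))) (u (q (p) (w (r) (r)))))  →  (w (g (r) (q (p) (r))) (u (q (p) (r))))

normal form = (w (g (r) (q (p) (r))) (u (q (p) (r))))


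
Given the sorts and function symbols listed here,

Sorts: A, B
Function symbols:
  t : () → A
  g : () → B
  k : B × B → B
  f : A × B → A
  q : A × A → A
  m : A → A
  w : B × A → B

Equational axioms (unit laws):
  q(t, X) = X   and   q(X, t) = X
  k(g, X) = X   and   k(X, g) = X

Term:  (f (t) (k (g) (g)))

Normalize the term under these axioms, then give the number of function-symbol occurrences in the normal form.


size = 3

1. (f (t) (k (g) (g)))  →  (f (t) (g))
normal form: (f (t) (g))


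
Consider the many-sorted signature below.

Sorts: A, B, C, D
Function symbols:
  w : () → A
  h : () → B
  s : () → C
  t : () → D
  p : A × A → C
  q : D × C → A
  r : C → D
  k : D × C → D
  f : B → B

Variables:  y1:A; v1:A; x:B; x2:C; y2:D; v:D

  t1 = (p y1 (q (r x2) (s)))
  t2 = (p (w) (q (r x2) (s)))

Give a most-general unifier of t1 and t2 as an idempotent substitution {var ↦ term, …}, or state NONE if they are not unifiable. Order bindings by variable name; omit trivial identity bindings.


{y1 ↦ (w)}


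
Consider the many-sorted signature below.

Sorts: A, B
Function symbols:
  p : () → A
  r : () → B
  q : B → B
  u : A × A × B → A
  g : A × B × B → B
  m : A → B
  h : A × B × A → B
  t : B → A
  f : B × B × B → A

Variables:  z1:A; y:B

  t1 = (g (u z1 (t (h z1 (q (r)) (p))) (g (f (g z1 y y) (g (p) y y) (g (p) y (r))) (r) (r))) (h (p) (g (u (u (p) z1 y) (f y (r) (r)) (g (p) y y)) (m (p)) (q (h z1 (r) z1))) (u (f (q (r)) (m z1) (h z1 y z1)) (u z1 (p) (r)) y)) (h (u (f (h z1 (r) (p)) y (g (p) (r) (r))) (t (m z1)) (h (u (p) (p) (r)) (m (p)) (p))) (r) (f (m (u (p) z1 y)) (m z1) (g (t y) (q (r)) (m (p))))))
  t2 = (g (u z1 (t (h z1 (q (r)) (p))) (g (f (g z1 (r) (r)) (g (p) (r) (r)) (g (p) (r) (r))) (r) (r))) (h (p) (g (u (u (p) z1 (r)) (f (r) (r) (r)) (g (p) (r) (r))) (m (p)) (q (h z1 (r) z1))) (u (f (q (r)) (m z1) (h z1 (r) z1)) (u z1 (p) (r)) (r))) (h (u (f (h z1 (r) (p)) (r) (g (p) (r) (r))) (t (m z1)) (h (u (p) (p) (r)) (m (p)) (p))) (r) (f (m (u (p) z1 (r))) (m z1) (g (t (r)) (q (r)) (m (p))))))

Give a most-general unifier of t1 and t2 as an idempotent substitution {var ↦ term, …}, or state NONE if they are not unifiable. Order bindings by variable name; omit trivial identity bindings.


{y ↦ (r)}


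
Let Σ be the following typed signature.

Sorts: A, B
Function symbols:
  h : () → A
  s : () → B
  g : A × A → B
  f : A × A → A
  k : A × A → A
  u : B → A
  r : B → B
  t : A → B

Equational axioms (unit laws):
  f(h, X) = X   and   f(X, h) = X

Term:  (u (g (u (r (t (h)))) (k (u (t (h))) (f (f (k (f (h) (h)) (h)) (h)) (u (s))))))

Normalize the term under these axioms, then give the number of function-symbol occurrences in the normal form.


size = 16

1. (u (g (u (r (t (h)))) (k (u (t (h))) (f (f (k (f (h) (h)) (h)) (h)) (u (s))))))  →  (u (g (u (r (t (h)))) (k (u (t (h))) (f (k (f (h) (h)) (h)) (u (s))))))
2. (u (g (u (r (t (h)))) (k (u (t (h))) (f (k (f (h) (h)) (h)) (u (s))))))  →  (u (g (u (r (t (h)))) (k (u (t (h))) (f (k (h) (h)) (u (s))))))
normal form: (u (g (u (r (t (h)))) (k (u (t (h))) (f (k (h) (h)) (u (s))))))


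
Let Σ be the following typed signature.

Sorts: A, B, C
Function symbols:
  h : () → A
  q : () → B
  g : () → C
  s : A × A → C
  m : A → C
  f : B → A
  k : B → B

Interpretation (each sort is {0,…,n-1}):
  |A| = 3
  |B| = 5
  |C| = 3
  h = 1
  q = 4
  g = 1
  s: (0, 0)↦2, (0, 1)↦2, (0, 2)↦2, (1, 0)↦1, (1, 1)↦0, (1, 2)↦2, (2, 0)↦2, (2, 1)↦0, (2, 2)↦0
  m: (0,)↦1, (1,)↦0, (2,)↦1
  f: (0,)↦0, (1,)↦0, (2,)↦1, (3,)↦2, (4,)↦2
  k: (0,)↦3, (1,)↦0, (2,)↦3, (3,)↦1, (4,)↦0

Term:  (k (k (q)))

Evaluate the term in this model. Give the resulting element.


value = 3

  q = 4
  (k (q)) = k(4,) = 0
  (k (k (q))) = k(0,) = 3


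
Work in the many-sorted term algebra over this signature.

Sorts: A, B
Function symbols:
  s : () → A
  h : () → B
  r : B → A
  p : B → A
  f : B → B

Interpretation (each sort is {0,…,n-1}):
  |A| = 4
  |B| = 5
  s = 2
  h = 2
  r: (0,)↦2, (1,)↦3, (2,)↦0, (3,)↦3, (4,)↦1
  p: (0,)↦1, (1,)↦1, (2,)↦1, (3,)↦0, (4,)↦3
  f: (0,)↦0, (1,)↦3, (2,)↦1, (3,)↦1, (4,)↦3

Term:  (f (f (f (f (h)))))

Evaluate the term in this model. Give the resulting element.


value = 3

  h = 2
  (f (h)) = f(2,) = 1
  (f (f (h))) = f(1,) = 3
  (f (f (f (h)))) = f(3,) = 1
  (f (f (f (f (h))))) = f(1,) = 3


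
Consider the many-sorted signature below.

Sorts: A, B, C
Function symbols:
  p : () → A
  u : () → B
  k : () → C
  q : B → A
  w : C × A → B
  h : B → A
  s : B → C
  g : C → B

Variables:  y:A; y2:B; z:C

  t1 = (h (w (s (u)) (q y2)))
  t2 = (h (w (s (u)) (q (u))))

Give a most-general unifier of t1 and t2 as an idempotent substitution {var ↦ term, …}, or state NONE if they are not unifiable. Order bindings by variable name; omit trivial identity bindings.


{y2 ↦ (u)}


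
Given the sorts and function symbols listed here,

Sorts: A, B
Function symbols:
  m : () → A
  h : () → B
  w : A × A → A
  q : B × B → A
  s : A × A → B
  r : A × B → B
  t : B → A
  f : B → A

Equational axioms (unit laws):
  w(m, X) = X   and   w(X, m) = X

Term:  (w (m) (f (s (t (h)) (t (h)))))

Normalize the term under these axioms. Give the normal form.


normal form = (f (s (t (h)) (t (h))))

1. (w (m) (f (s (t (h)) (t (h)))))  →  (f (s (t (h)) (t (h))))


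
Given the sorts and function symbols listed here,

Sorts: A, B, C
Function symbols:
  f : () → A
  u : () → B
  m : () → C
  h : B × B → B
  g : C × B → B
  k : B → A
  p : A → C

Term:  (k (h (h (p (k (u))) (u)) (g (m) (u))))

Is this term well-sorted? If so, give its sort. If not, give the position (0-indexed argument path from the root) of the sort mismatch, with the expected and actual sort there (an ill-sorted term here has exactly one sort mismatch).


          (u) : B
        (k (u)) : A
      (p (k (u))) : C
      (u) : B
    (h (p (k (u))) (u)) : ✗ arg 0 at [0, 0, 0] has sort C, expected B
      (m) : C
      (u) : B
    (g (m) (u)) : B

ill-sorted at position [0, 0, 0]: expected B, got C


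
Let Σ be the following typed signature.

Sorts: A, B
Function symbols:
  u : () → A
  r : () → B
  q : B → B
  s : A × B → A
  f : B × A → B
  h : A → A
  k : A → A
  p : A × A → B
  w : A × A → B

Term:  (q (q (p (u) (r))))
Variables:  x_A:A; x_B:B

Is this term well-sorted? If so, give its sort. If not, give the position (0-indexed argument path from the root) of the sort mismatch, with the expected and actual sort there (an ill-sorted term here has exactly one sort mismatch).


ill-sorted at position [0, 0, 1]: expected A, got B

      (u) : A
      (r) : B
    (p (u) (r)) : ✗ arg 1 at [0, 0, 1] has sort B, expected A


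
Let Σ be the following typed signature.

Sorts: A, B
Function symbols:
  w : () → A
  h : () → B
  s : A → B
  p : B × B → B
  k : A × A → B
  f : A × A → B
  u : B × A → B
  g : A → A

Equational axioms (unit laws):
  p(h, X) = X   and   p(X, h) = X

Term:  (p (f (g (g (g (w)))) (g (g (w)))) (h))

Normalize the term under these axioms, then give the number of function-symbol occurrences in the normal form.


1. (p (f (g (g (g (w)))) (g (g (w)))) (h))  →  (f (g (g (g (w)))) (g (g (w))))
normal form: (f (g (g (g (w)))) (g (g (w))))

size = 8


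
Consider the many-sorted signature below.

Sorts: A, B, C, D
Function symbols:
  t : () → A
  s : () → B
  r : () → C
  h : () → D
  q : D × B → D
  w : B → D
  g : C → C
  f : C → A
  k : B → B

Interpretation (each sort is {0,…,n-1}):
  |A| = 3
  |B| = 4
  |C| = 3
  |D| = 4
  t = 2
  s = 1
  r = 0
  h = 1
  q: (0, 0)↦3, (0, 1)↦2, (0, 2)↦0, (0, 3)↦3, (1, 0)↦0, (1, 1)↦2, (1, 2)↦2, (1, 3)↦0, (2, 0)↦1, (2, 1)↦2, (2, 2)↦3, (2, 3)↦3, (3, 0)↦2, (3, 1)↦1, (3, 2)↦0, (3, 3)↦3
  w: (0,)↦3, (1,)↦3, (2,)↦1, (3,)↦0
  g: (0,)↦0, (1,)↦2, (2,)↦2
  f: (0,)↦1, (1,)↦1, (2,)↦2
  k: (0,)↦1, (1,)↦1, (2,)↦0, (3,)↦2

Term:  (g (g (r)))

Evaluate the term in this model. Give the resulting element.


  r = 0
  (g (r)) = g(0,) = 0
  (g (g (r))) = g(0,) = 0

value = 0


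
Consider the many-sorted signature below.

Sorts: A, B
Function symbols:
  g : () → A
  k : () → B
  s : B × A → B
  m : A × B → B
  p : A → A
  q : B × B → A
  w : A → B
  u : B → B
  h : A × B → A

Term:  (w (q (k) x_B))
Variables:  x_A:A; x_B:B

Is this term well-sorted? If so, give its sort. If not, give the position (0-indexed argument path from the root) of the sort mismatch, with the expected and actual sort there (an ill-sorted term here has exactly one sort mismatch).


    (k) : B
    x_B : B
  (q (k) x_B) : A
(w (q (k) x_B)) : B

well-sorted; sort = B


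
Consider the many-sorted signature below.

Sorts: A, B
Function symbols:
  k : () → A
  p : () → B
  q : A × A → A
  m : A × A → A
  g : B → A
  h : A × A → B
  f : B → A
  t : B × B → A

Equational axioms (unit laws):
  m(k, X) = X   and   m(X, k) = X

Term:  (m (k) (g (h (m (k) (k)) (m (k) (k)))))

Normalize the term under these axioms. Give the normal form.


1. (m (k) (g (h (m (k) (k)) (m (k) (k)))))  →  (g (h (m (k) (k)) (m (k) (k))))
2. (g (h (m (k) (k)) (m (k) (k))))  →  (g (h (k) (m (k) (k))))
3. (g (h (k) (m (k) (k))))  →  (g (h (k) (k)))

normal form = (g (h (k) (k)))


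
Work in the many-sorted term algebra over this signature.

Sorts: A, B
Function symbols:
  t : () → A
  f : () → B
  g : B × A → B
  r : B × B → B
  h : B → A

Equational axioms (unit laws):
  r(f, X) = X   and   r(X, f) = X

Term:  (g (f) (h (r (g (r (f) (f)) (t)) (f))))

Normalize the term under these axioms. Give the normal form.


normal form = (g (f) (h (g (f) (t))))

1. (g (f) (h (r (g (r (f) (f)) (t)) (f))))  →  (g (f) (h (g (r (f) (f)) (t))))
2. (g (f) (h (g (r (f) (f)) (t))))  →  (g (f) (h (g (f) (t))))


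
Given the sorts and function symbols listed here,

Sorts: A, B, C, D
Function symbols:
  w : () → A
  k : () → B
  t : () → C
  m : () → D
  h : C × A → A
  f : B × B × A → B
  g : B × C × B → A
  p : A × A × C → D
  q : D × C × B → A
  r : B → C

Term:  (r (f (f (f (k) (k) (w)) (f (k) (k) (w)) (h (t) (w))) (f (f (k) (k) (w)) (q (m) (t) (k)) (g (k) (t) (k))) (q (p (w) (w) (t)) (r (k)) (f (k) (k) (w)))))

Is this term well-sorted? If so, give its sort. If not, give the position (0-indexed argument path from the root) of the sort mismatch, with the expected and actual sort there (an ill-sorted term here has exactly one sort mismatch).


ill-sorted at position [0, 1, 1]: expected B, got A

        (k) : B
        (k) : B
        (w) : A
      (f (k) (k) (w)) : B
        (k) : B
        (k) : B
        (w) : A
      (f (k) (k) (w)) : B
        (t) : C
        (w) : A
      (h (t) (w)) : A
    (f (f (k) (k) (w)) (f (k) (k) (w)) (h (t) (w))) : B
        (k) : B
        (k) : B
        (w) : A
      (f (k) (k) (w)) : B
        (m) : D
        (t) : C
        (k) : B
      (q (m) (t) (k)) : A
        (k) : B
        (t) : C
        (k) : B
      (g (k) (t) (k)) : A
    (f (f (k) (k) (w)) (q (m) (t) (k)) (g (k) (t) (k))) : ✗ arg 1 at [0, 1, 1] has sort A, expected B
        (w) : A
        (w) : A
        (t) : C
      (p (w) (w) (t)) : D
        (k) : B
      (r (k)) : C
        (k) : B
        (k) : B
        (w) : A
      (f (k) (k) (w)) : B
    (q (p (w) (w) (t)) (r (k)) (f (k) (k) (w))) : A


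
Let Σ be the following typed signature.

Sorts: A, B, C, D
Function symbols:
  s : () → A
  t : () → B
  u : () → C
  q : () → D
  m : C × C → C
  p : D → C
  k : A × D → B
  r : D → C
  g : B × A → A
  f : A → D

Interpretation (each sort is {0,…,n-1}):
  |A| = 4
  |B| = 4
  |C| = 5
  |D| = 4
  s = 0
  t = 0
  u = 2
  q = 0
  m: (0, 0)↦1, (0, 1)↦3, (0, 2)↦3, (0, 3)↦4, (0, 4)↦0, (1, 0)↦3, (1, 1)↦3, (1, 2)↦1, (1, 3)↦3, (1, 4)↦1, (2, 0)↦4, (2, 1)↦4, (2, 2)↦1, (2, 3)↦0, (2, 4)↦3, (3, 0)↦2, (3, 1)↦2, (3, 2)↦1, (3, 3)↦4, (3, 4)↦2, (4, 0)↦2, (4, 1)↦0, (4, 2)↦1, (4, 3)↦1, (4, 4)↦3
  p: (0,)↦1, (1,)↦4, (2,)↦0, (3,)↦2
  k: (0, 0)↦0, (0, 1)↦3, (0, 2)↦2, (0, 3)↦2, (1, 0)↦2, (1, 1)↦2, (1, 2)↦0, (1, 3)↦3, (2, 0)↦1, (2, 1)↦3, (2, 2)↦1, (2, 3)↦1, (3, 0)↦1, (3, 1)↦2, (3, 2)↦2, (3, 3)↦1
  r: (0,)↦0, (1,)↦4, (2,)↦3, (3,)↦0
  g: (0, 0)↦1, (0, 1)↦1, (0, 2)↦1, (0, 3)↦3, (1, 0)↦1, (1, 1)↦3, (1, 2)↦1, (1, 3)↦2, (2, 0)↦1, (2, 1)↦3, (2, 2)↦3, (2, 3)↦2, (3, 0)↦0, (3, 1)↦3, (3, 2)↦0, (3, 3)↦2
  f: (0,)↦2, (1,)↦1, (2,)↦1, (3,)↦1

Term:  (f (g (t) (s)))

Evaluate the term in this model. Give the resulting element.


  t = 0
  s = 0
  (g (t) (s)) = g(0, 0) = 1
  (f (g (t) (s))) = f(1,) = 1

value = 1


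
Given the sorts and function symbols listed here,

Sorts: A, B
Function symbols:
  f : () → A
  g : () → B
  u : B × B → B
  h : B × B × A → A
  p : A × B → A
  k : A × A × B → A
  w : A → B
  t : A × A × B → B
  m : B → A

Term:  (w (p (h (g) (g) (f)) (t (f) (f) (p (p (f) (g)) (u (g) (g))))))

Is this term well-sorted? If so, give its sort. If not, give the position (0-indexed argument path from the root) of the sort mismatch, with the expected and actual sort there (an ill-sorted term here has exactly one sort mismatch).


      (g) : B
      (g) : B
      (f) : A
    (h (g) (g) (f)) : A
      (f) : A
      (f) : A
          (f) : A
          (g) : B
        (p (f) (g)) : A
          (g) : B
          (g) : B
        (u (g) (g)) : B
      (p (p (f) (g)) (u (g) (g))) : A
    (t (f) (f) (p (p (f) (g)) (u (g) (g)))) : ✗ arg 2 at [0, 1, 2] has sort A, expected B

ill-sorted at position [0, 1, 2]: expected B, got A


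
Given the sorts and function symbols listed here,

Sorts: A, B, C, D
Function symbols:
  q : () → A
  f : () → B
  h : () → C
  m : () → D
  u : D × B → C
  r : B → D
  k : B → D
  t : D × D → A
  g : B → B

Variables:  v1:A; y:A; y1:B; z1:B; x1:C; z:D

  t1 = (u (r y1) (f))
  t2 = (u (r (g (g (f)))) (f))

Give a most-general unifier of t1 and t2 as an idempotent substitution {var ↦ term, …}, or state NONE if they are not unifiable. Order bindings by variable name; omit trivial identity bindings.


{y1 ↦ (g (g (f)))}


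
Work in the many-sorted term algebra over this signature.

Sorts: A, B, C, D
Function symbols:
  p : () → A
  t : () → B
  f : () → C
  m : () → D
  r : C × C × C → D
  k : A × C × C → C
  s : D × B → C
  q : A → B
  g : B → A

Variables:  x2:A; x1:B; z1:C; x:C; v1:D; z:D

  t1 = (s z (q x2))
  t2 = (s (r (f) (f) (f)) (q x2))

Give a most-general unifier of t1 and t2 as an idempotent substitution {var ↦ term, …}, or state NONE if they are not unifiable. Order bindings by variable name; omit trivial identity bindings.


{z ↦ (r (f) (f) (f))}


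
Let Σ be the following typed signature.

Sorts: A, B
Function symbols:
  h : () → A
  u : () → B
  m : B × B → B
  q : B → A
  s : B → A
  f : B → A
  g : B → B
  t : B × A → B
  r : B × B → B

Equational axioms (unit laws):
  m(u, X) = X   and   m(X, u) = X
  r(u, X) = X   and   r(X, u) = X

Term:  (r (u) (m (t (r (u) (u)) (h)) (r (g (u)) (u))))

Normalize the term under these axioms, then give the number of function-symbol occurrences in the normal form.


1. (r (u) (m (t (r (u) (u)) (h)) (r (g (u)) (u))))  →  (m (t (r (u) (u)) (h)) (r (g (u)) (u)))
2. (m (t (r (u) (u)) (h)) (r (g (u)) (u)))  →  (m (t (u) (h)) (r (g (u)) (u)))
3. (m (t (u) (h)) (r (g (u)) (u)))  →  (m (t (u) (h)) (g (u)))
normal form: (m (t (u) (h)) (g (u)))

size = 6


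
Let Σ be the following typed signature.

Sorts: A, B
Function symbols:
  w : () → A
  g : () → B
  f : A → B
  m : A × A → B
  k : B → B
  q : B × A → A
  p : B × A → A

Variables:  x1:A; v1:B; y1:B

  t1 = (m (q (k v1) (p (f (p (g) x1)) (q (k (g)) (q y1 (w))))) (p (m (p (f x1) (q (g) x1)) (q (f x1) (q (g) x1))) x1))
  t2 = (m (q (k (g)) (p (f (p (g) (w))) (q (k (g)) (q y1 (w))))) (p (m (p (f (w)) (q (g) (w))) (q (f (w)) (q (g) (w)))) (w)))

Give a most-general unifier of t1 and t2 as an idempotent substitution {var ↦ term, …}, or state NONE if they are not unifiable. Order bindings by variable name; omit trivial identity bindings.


{v1 ↦ (g), x1 ↦ (w)}


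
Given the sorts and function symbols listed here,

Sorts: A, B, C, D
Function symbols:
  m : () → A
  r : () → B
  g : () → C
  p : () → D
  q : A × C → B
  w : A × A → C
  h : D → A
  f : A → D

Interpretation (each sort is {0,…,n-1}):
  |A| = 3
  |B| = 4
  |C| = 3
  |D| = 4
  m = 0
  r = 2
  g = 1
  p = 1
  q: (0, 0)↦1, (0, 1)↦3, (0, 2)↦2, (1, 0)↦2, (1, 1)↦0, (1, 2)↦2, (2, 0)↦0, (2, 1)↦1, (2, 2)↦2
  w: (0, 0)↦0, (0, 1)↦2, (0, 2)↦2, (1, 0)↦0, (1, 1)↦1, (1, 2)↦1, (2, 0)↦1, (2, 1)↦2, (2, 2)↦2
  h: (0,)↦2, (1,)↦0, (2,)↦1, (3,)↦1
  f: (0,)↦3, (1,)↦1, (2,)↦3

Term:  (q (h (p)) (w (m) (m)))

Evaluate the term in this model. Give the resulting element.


value = 1

  p = 1
  (h (p)) = h(1,) = 0
  m = 0
  m = 0
  (w (m) (m)) = w(0, 0) = 0
  (q (h (p)) (w (m) (m))) = q(0, 0) = 1
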